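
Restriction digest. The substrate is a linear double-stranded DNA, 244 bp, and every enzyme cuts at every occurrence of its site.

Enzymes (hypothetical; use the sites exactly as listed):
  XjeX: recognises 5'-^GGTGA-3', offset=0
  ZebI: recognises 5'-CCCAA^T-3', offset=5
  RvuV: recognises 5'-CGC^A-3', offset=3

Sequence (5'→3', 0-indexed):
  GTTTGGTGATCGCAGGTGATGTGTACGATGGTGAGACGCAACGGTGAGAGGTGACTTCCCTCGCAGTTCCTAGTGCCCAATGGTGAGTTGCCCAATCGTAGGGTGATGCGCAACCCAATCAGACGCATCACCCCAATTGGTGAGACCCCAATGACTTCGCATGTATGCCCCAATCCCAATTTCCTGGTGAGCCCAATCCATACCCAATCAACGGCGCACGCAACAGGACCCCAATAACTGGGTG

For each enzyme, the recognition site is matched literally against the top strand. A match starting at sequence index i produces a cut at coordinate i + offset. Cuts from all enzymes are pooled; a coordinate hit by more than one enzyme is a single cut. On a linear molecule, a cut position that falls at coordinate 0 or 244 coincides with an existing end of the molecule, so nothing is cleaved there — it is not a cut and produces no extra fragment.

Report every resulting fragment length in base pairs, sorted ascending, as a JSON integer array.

[1,1,2,3,4,4,6,6,6,7,7,8,9,9,10,10,10,10,10,11,11,13,13,13,14,15,15,16]

Site scan:
  XjeX GGTGA/0: at [4, 14, 29, 42, 49, 81, 101, 138, 185] ⇒ [4, 14, 29, 42, 49, 81, 101, 138, 185]
  ZebI CCCAAT/5: at [75, 90, 113, 131, 146, 168, 174, 191, 202, 229] ⇒ [80, 95, 118, 136, 151, 173, 179, 196, 207, 234]
  RvuV CGCA/3: at [10, 36, 61, 108, 123, 157, 214, 218] ⇒ [13, 39, 64, 111, 126, 160, 217, 221]

All cut coordinates (distinct, sorted): [4, 13, 14, 29, 39, 42, 49, 64, 80, 81, 95, 101, 111, 118, 126, 136, 138, 151, 160, 173, 179, 185, 196, 207, 217, 221, 234]

Fragments:
  [0,4): 4 bp
  [4,13): 9 bp
  [13,14): 1 bp
  [14,29): 15 bp
  [29,39): 10 bp
  [39,42): 3 bp
  [42,49): 7 bp
  [49,64): 15 bp
  [64,80): 16 bp
  [80,81): 1 bp
  [81,95): 14 bp
  [95,101): 6 bp
  [101,111): 10 bp
  [111,118): 7 bp
  [118,126): 8 bp
  [126,136): 10 bp
  [136,138): 2 bp
  [138,151): 13 bp
  [151,160): 9 bp
  [160,173): 13 bp
  [173,179): 6 bp
  [179,185): 6 bp
  [185,196): 11 bp
  [196,207): 11 bp
  [207,217): 10 bp
  [217,221): 4 bp
  [221,234): 13 bp
  [234,244): 10 bp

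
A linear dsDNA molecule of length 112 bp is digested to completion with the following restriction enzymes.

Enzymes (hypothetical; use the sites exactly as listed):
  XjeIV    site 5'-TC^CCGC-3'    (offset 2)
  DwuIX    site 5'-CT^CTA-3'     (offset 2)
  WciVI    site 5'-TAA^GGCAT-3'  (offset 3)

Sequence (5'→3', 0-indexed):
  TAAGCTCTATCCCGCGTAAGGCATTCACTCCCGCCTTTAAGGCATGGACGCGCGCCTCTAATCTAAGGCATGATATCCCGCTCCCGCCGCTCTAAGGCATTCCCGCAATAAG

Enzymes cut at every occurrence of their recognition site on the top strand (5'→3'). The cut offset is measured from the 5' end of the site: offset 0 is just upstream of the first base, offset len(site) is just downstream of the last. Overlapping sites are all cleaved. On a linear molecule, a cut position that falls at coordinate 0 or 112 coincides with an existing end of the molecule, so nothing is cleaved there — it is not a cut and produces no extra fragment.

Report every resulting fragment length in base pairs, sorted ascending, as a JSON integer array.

[4,5,6,6,7,8,8,9,10,10,11,11,17]

Site scan:
  XjeIV TCCCGC/2: at [9, 28, 75, 81, 100] ⇒ [11, 30, 77, 83, 102]
  DwuIX CTCTA/2: at [4, 55, 89] ⇒ [6, 57, 91]
  WciVI TAAGGCAT/3: at [16, 37, 63, 92] ⇒ [19, 40, 66, 95]

All cut coordinates (distinct, sorted): [6, 11, 19, 30, 40, 57, 66, 77, 83, 91, 95, 102]

Fragment lengths:
  [0,6): 6 bp
  [6,11): 5 bp
  [11,19): 8 bp
  [19,30): 11 bp
  [30,40): 10 bp
  [40,57): 17 bp
  [57,66): 9 bp
  [66,77): 11 bp
  [77,83): 6 bp
  [83,91): 8 bp
  [91,95): 4 bp
  [95,102): 7 bp
  [102,112): 10 bp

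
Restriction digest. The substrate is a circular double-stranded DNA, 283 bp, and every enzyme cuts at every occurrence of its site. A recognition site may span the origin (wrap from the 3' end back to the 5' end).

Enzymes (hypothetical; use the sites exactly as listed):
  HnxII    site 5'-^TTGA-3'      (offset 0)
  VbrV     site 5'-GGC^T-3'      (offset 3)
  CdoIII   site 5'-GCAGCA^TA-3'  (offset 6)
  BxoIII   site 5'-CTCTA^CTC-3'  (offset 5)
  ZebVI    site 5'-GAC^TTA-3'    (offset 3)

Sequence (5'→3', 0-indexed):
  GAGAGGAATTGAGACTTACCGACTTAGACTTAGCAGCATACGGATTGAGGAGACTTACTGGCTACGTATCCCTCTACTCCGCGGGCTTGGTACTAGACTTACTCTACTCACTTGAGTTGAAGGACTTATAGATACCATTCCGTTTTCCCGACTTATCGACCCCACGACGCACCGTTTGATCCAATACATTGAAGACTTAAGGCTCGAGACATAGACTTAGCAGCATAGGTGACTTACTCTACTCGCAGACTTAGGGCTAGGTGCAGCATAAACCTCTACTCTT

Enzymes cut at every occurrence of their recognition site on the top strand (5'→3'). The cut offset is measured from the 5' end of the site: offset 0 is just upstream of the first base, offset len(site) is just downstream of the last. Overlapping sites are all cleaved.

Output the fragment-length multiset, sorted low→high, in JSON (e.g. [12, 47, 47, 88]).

Scan for sites:
  HnxII TTGA/0: at [8, 44, 111, 116, 175, 188, 281] ⇒ [8, 44, 111, 116, 175, 188, 281]
  VbrV GGCT/3: at [59, 83, 200, 254] ⇒ [62, 86, 203, 257]
  CdoIII GCAGCATA/6: at [32, 219, 262] ⇒ [38, 225, 268]
  BxoIII CTCTACTC/5: at [71, 101, 236, 273] ⇒ [76, 106, 241, 278]
  ZebVI GACTTA/3: at [12, 20, 26, 51, 95, 122, 149, 193, 213, 230, 247] ⇒ [15, 23, 29, 54, 98, 125, 152, 196, 216, 233, 250]

Pooled cuts: [8, 15, 23, 29, 38, 44, 54, 62, 76, 86, 98, 106, 111, 116, 125, 152, 175, 188, 196, 203, 216, 225, 233, 241, 250, 257, 268, 278, 281]

Fragment lengths:
  8→15: 7 bp
  15→23: 8 bp
  23→29: 6 bp
  29→38: 9 bp
  38→44: 6 bp
  44→54: 10 bp
  54→62: 8 bp
  62→76: 14 bp
  76→86: 10 bp
  86→98: 12 bp
  98→106: 8 bp
  106→111: 5 bp
  111→116: 5 bp
  116→125: 9 bp
  125→152: 27 bp
  152→175: 23 bp
  175→188: 13 bp
  188→196: 8 bp
  196→203: 7 bp
  203→216: 13 bp
  216→225: 9 bp
  225→233: 8 bp
  233→241: 8 bp
  241→250: 9 bp
  250→257: 7 bp
  257→268: 11 bp
  268→278: 10 bp
  278→281: 3 bp
  281→8 (wrap): 283-281+8 = 10 bp

[3,5,5,6,6,7,7,7,8,8,8,8,8,8,9,9,9,9,10,10,10,10,11,12,13,13,14,23,27]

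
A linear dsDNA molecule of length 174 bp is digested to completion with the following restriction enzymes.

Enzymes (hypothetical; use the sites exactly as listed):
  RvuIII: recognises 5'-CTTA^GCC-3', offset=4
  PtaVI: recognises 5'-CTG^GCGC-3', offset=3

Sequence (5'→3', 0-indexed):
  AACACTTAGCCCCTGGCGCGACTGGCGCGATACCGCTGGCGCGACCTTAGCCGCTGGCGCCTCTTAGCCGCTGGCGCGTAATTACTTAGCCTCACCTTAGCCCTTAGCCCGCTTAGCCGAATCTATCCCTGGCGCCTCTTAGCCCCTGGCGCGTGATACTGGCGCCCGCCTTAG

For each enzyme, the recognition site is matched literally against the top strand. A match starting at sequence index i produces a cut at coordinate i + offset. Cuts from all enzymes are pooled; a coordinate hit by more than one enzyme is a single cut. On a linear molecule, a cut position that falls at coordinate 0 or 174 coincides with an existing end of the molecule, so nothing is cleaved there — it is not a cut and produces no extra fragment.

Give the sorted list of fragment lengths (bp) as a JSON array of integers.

[7,7,7,7,7,8,9,9,10,10,11,11,13,13,14,15,16]

Scan for sites:
  RvuIII CTTAGCC/4: at [4, 45, 62, 84, 95, 102, 111, 137] ⇒ [8, 49, 66, 88, 99, 106, 115, 141]
  PtaVI CTGGCGC/3: at [12, 21, 35, 53, 70, 128, 145, 158] ⇒ [15, 24, 38, 56, 73, 131, 148, 161]

Pooled cuts: [8, 15, 24, 38, 49, 56, 66, 73, 88, 99, 106, 115, 131, 141, 148, 161]

Fragments:
  [0,8): 8 bp
  [8,15): 7 bp
  [15,24): 9 bp
  [24,38): 14 bp
  [38,49): 11 bp
  [49,56): 7 bp
  [56,66): 10 bp
  [66,73): 7 bp
  [73,88): 15 bp
  [88,99): 11 bp
  [99,106): 7 bp
  [106,115): 9 bp
  [115,131): 16 bp
  [131,141): 10 bp
  [141,148): 7 bp
  [148,161): 13 bp
  [161,174): 13 bp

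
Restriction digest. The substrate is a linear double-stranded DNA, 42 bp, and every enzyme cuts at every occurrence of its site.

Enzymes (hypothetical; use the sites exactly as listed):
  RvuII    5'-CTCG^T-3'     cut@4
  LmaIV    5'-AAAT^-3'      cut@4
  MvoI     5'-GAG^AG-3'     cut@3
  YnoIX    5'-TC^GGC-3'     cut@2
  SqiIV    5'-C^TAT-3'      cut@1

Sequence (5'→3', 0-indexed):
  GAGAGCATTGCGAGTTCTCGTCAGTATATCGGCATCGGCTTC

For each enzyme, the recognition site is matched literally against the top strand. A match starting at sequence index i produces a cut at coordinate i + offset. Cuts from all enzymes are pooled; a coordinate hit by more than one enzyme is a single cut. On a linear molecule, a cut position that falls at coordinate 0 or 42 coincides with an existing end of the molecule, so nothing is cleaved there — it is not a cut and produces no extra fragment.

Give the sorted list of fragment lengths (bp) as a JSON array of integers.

[3,6,6,10,17]

Site scan:
  RvuII (CTCGT, off=4): starts [16] → cuts [20]
  LmaIV (AAAT, off=4): no sites
  MvoI (GAGAG, off=3): starts [0] → cuts [3]
  YnoIX (TCGGC, off=2): starts [28, 34] → cuts [30, 36]
  SqiIV (CTAT, off=1): no sites

Pooled cuts: [3, 20, 30, 36]

Fragments:
  [0,3): 3 bp
  [3,20): 17 bp
  [20,30): 10 bp
  [30,36): 6 bp
  [36,42): 6 bp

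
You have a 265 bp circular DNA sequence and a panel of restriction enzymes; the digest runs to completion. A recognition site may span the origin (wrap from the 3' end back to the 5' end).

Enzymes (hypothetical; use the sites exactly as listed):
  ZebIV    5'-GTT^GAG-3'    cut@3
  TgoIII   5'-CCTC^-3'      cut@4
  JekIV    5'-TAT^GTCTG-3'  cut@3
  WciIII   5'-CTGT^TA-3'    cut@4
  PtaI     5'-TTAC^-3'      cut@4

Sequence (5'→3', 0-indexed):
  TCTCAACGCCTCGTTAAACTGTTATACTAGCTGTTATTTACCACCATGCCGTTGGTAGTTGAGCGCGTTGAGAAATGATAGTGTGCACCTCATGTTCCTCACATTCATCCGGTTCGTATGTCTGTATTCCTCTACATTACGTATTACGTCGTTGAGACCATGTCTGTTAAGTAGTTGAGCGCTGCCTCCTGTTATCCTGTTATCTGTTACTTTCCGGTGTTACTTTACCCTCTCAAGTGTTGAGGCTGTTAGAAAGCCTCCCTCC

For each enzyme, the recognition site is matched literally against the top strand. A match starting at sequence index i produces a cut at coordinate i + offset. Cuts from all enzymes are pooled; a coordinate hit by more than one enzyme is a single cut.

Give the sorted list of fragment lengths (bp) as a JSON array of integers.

Scan for sites:
  ZebIV (GTTGAG, off=3): starts [57, 66, 150, 173, 238] → cuts [60, 69, 153, 176, 241]
  TgoIII (CCTC, off=4): starts [8, 87, 96, 128, 184, 228, 256, 260, 263] → cuts [2, 12, 91, 100, 132, 188, 232, 260, 264]
  JekIV (TATGTCTG, off=3): starts [116] → cuts [119]
  WciIII (CTGTTA, off=4): starts [18, 30, 163, 188, 196, 203, 245] → cuts [22, 34, 167, 192, 200, 207, 249]
  PtaI (TTAC, off=4): starts [37, 136, 143, 206, 219, 224] → cuts [41, 140, 147, 210, 223, 228]

All cut coordinates (distinct, sorted): [2, 12, 22, 34, 41, 60, 69, 91, 100, 119, 132, 140, 147, 153, 167, 176, 188, 192, 200, 207, 210, 223, 228, 232, 241, 249, 260, 264]

Fragment lengths:
  2→12: 10 bp
  12→22: 10 bp
  22→34: 12 bp
  34→41: 7 bp
  41→60: 19 bp
  60→69: 9 bp
  69→91: 22 bp
  91→100: 9 bp
  100→119: 19 bp
  119→132: 13 bp
  132→140: 8 bp
  140→147: 7 bp
  147→153: 6 bp
  153→167: 14 bp
  167→176: 9 bp
  176→188: 12 bp
  188→192: 4 bp
  192→200: 8 bp
  200→207: 7 bp
  207→210: 3 bp
  210→223: 13 bp
  223→228: 5 bp
  228→232: 4 bp
  232→241: 9 bp
  241→249: 8 bp
  249→260: 11 bp
  260→264: 4 bp
  264→2 (wrap): 265-264+2 = 3 bp

[3,3,4,4,4,5,6,7,7,7,8,8,8,9,9,9,9,10,10,11,12,12,13,13,14,19,19,22]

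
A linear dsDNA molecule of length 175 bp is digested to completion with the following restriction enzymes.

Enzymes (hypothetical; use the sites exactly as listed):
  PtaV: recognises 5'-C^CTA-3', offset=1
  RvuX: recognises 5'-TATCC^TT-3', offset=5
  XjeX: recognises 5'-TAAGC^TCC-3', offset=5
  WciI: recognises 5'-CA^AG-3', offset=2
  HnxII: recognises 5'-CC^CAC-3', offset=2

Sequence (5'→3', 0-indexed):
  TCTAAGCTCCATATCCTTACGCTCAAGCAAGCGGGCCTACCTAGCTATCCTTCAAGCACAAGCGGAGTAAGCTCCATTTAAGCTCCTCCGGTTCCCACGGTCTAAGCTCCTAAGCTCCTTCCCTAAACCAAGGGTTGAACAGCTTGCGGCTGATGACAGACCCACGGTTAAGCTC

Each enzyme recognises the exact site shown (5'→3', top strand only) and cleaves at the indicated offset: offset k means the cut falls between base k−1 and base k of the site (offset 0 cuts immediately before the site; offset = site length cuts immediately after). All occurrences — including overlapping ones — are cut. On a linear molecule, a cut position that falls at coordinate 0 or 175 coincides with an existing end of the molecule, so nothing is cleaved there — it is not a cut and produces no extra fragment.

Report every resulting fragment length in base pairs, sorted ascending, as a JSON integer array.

[2,4,4,4,6,6,7,7,7,8,9,9,10,11,12,12,12,13,32]

Site scan:
  PtaV (CCTA, off=1): starts [35, 39, 108, 121] → cuts [36, 40, 109, 122]
  RvuX (TATCCTT, off=5): starts [11, 45] → cuts [16, 50]
  XjeX (TAAGCTCC, off=5): starts [2, 67, 78, 102, 110] → cuts [7, 72, 83, 107, 115]
  WciI (CAAG, off=2): starts [23, 27, 52, 58, 128] → cuts [25, 29, 54, 60, 130]
  HnxII (CCCAC, off=2): starts [93, 160] → cuts [95, 162]

All cut coordinates (distinct, sorted): [7, 16, 25, 29, 36, 40, 50, 54, 60, 72, 83, 95, 107, 109, 115, 122, 130, 162]

Fragments:
  [0,7): 7 bp
  [7,16): 9 bp
  [16,25): 9 bp
  [25,29): 4 bp
  [29,36): 7 bp
  [36,40): 4 bp
  [40,50): 10 bp
  [50,54): 4 bp
  [54,60): 6 bp
  [60,72): 12 bp
  [72,83): 11 bp
  [83,95): 12 bp
  [95,107): 12 bp
  [107,109): 2 bp
  [109,115): 6 bp
  [115,122): 7 bp
  [122,130): 8 bp
  [130,162): 32 bp
  [162,175): 13 bp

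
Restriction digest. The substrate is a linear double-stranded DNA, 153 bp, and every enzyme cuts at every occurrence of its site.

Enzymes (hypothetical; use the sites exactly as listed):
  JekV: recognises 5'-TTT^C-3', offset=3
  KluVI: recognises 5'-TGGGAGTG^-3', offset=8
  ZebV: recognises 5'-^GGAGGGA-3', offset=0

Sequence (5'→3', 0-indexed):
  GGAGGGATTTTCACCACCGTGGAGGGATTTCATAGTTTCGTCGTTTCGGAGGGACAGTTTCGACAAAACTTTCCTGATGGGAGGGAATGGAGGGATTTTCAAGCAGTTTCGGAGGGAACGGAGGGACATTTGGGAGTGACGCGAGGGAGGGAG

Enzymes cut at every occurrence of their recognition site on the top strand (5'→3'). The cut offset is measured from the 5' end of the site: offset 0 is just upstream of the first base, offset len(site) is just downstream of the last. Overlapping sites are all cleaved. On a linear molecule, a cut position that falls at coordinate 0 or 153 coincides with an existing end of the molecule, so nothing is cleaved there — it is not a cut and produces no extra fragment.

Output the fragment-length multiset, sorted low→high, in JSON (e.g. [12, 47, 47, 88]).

Per-enzyme occurrences:
  JekV (TTTC, off=3): starts [8, 27, 35, 43, 57, 69, 96, 106] → cuts [11, 30, 38, 46, 60, 72, 99, 109]
  KluVI (TGGGAGTG, off=8): starts [130] → cuts [138]
  ZebV (GGAGGGA, off=0): starts [0, 20, 47, 79, 88, 110, 119, 145] → cuts [20, 47, 79, 88, 110, 119, 145] (position 0 is a terminus of the linear molecule — no cut)

All cut coordinates (distinct, sorted): [11, 20, 30, 38, 46, 47, 60, 72, 79, 88, 99, 109, 110, 119, 138, 145]

Fragments:
  [0,11): 11 bp
  [11,20): 9 bp
  [20,30): 10 bp
  [30,38): 8 bp
  [38,46): 8 bp
  [46,47): 1 bp
  [47,60): 13 bp
  [60,72): 12 bp
  [72,79): 7 bp
  [79,88): 9 bp
  [88,99): 11 bp
  [99,109): 10 bp
  [109,110): 1 bp
  [110,119): 9 bp
  [119,138): 19 bp
  [138,145): 7 bp
  [145,153): 8 bp

[1,1,7,7,8,8,8,9,9,9,10,10,11,11,12,13,19]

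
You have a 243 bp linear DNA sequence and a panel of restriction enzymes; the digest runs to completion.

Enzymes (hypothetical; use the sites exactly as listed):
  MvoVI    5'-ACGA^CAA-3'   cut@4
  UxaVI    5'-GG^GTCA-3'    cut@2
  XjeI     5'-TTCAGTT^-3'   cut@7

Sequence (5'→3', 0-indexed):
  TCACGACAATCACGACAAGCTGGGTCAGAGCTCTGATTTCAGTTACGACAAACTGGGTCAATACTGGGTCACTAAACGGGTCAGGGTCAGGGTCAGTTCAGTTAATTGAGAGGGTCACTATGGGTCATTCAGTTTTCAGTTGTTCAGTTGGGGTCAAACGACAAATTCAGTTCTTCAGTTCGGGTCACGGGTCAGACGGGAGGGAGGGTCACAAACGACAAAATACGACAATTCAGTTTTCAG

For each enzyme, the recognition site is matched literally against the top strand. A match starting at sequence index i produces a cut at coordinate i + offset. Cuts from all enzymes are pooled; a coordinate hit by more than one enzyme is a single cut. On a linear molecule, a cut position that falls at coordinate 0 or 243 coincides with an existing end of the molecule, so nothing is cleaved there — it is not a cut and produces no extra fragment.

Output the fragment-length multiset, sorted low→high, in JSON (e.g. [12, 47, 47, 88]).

[3,3,4,5,6,6,6,7,7,8,8,8,8,9,9,10,10,10,10,11,11,11,11,12,12,17,21]

Site scan:
  MvoVI (ACGACAA, off=4): starts [2, 11, 44, 157, 214, 224] → cuts [6, 15, 48, 161, 218, 228]
  UxaVI (GGGTCA, off=2): starts [21, 54, 65, 77, 83, 89, 111, 121, 150, 181, 188, 205] → cuts [23, 56, 67, 79, 85, 91, 113, 123, 152, 183, 190, 207]
  XjeI (TTCAGTT, off=7): starts [37, 96, 127, 134, 142, 165, 173, 231] → cuts [44, 103, 134, 141, 149, 172, 180, 238]

Pooled cuts: [6, 15, 23, 44, 48, 56, 67, 79, 85, 91, 103, 113, 123, 134, 141, 149, 152, 161, 172, 180, 183, 190, 207, 218, 228, 238]

Fragment lengths:
  [0,6): 6 bp
  [6,15): 9 bp
  [15,23): 8 bp
  [23,44): 21 bp
  [44,48): 4 bp
  [48,56): 8 bp
  [56,67): 11 bp
  [67,79): 12 bp
  [79,85): 6 bp
  [85,91): 6 bp
  [91,103): 12 bp
  [103,113): 10 bp
  [113,123): 10 bp
  [123,134): 11 bp
  [134,141): 7 bp
  [141,149): 8 bp
  [149,152): 3 bp
  [152,161): 9 bp
  [161,172): 11 bp
  [172,180): 8 bp
  [180,183): 3 bp
  [183,190): 7 bp
  [190,207): 17 bp
  [207,218): 11 bp
  [218,228): 10 bp
  [228,238): 10 bp
  [238,243): 5 bp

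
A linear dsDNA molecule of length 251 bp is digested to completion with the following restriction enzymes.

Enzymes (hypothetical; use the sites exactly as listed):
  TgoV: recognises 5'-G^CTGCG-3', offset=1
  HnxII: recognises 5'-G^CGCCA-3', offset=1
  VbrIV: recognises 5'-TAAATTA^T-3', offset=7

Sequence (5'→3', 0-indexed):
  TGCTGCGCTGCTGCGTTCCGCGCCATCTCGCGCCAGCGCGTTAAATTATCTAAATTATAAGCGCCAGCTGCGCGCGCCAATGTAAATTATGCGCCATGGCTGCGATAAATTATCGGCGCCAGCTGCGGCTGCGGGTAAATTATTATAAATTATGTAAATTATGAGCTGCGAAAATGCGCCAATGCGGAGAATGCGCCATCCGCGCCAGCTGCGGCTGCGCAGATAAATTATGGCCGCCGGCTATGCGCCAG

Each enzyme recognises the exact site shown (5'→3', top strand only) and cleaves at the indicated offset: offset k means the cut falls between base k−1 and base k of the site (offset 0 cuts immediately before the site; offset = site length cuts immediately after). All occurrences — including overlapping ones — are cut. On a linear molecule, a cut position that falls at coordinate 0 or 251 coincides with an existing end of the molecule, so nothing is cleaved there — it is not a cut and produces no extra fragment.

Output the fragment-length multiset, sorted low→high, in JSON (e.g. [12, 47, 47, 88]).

[2,2,4,4,4,6,6,6,6,6,6,7,8,8,9,9,9,10,10,10,11,13,14,15,15,16,17,18]

Per-enzyme occurrences:
  TgoV (GCTGCG, off=1): starts [1, 9, 66, 98, 121, 127, 164, 207, 213] → cuts [2, 10, 67, 99, 122, 128, 165, 208, 214]
  HnxII (GCGCCA, off=1): starts [19, 29, 60, 73, 90, 115, 175, 192, 201, 244] → cuts [20, 30, 61, 74, 91, 116, 176, 193, 202, 245]
  VbrIV (TAAATTAT, off=7): starts [41, 50, 82, 105, 135, 145, 154, 223] → cuts [48, 57, 89, 112, 142, 152, 161, 230]

Pooled cuts: [2, 10, 20, 30, 48, 57, 61, 67, 74, 89, 91, 99, 112, 116, 122, 128, 142, 152, 161, 165, 176, 193, 202, 208, 214, 230, 245]

Fragment lengths:
  [0,2): 2 bp
  [2,10): 8 bp
  [10,20): 10 bp
  [20,30): 10 bp
  [30,48): 18 bp
  [48,57): 9 bp
  [57,61): 4 bp
  [61,67): 6 bp
  [67,74): 7 bp
  [74,89): 15 bp
  [89,91): 2 bp
  [91,99): 8 bp
  [99,112): 13 bp
  [112,116): 4 bp
  [116,122): 6 bp
  [122,128): 6 bp
  [128,142): 14 bp
  [142,152): 10 bp
  [152,161): 9 bp
  [161,165): 4 bp
  [165,176): 11 bp
  [176,193): 17 bp
  [193,202): 9 bp
  [202,208): 6 bp
  [208,214): 6 bp
  [214,230): 16 bp
  [230,245): 15 bp
  [245,251): 6 bp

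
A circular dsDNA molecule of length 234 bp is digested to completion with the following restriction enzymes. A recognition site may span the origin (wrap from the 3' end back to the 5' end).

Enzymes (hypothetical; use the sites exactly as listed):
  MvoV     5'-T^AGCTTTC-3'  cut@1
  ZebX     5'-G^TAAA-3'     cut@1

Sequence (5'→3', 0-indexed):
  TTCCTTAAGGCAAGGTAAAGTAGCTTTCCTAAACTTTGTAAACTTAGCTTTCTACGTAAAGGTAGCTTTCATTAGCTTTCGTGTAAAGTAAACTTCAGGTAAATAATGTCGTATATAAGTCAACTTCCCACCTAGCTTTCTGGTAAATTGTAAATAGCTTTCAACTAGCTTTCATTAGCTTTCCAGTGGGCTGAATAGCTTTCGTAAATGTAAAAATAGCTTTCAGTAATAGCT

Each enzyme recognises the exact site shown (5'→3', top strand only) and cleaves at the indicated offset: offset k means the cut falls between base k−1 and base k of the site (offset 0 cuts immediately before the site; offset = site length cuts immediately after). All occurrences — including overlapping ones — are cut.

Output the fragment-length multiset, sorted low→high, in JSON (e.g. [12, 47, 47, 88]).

[5,5,6,6,7,7,7,7,8,10,10,10,10,11,11,11,13,17,19,20,34]

Site scan:
  MvoV (TAGCTTTC, off=1): starts [20, 44, 62, 72, 132, 154, 165, 175, 195, 216, 229] → cuts [21, 45, 63, 73, 133, 155, 166, 176, 196, 217, 230]
  ZebX (GTAAA, off=1): starts [14, 37, 55, 82, 87, 98, 142, 149, 203, 209] → cuts [15, 38, 56, 83, 88, 99, 143, 150, 204, 210]

All cut coordinates (distinct, sorted): [15, 21, 38, 45, 56, 63, 73, 83, 88, 99, 133, 143, 150, 155, 166, 176, 196, 204, 210, 217, 230]

Fragments:
  15→21: 6 bp
  21→38: 17 bp
  38→45: 7 bp
  45→56: 11 bp
  56→63: 7 bp
  63→73: 10 bp
  73→83: 10 bp
  83→88: 5 bp
  88→99: 11 bp
  99→133: 34 bp
  133→143: 10 bp
  143→150: 7 bp
  150→155: 5 bp
  155→166: 11 bp
  166→176: 10 bp
  176→196: 20 bp
  196→204: 8 bp
  204→210: 6 bp
  210→217: 7 bp
  217→230: 13 bp
  230→15 (wrap): 234-230+15 = 19 bp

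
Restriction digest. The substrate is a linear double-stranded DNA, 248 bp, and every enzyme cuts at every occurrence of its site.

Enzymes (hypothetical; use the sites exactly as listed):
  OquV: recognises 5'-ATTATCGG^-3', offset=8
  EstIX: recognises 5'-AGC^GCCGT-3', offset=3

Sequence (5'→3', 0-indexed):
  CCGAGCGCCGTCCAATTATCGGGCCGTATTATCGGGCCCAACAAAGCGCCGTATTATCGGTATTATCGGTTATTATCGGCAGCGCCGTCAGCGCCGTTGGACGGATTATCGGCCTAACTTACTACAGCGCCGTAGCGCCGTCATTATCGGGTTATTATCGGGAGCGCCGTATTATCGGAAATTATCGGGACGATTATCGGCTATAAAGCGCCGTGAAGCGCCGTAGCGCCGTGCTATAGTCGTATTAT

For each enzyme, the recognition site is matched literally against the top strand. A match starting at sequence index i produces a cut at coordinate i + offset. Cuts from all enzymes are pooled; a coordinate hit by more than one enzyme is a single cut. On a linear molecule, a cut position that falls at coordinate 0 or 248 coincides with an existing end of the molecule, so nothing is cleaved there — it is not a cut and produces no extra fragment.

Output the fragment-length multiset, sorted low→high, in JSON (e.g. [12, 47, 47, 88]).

[4,4,6,8,8,9,9,9,10,10,10,11,12,12,13,13,13,14,16,16,20,21]

Scan for sites:
  OquV ATTATCGG/8: at [14, 27, 52, 61, 71, 104, 142, 153, 170, 180, 192] ⇒ [22, 35, 60, 69, 79, 112, 150, 161, 178, 188, 200]
  EstIX AGCGCCGT/3: at [3, 44, 80, 89, 125, 133, 162, 206, 216, 224] ⇒ [6, 47, 83, 92, 128, 136, 165, 209, 219, 227]

All cut coordinates (distinct, sorted): [6, 22, 35, 47, 60, 69, 79, 83, 92, 112, 128, 136, 150, 161, 165, 178, 188, 200, 209, 219, 227]

Fragments:
  [0,6): 6 bp
  [6,22): 16 bp
  [22,35): 13 bp
  [35,47): 12 bp
  [47,60): 13 bp
  [60,69): 9 bp
  [69,79): 10 bp
  [79,83): 4 bp
  [83,92): 9 bp
  [92,112): 20 bp
  [112,128): 16 bp
  [128,136): 8 bp
  [136,150): 14 bp
  [150,161): 11 bp
  [161,165): 4 bp
  [165,178): 13 bp
  [178,188): 10 bp
  [188,200): 12 bp
  [200,209): 9 bp
  [209,219): 10 bp
  [219,227): 8 bp
  [227,248): 21 bp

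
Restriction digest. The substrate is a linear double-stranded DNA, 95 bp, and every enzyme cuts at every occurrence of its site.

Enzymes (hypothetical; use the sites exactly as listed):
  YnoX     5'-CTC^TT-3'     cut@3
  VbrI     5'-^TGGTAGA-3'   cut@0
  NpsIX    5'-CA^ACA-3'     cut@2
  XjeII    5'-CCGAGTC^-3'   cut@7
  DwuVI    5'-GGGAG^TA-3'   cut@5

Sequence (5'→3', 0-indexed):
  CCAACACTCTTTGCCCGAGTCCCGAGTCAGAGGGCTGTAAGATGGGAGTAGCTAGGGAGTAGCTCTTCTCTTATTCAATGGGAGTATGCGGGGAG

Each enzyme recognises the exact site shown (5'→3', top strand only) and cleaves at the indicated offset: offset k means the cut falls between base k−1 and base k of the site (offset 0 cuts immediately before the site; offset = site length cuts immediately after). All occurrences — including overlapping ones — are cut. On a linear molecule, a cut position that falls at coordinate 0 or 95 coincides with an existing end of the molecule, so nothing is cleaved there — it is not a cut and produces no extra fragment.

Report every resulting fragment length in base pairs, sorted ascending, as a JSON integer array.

[3,5,6,6,7,11,11,12,14,20]

Site scan:
  YnoX CTCTT/3: at [6, 62, 67] ⇒ [9, 65, 70]
  VbrI (TGGTAGA, off=0): no sites
  NpsIX CAACA/2: at [1] ⇒ [3]
  XjeII CCGAGTC/7: at [14, 21] ⇒ [21, 28]
  DwuVI GGGAGTA/5: at [43, 54, 79] ⇒ [48, 59, 84]

All cut coordinates (distinct, sorted): [3, 9, 21, 28, 48, 59, 65, 70, 84]

Fragments:
  [0,3): 3 bp
  [3,9): 6 bp
  [9,21): 12 bp
  [21,28): 7 bp
  [28,48): 20 bp
  [48,59): 11 bp
  [59,65): 6 bp
  [65,70): 5 bp
  [70,84): 14 bp
  [84,95): 11 bp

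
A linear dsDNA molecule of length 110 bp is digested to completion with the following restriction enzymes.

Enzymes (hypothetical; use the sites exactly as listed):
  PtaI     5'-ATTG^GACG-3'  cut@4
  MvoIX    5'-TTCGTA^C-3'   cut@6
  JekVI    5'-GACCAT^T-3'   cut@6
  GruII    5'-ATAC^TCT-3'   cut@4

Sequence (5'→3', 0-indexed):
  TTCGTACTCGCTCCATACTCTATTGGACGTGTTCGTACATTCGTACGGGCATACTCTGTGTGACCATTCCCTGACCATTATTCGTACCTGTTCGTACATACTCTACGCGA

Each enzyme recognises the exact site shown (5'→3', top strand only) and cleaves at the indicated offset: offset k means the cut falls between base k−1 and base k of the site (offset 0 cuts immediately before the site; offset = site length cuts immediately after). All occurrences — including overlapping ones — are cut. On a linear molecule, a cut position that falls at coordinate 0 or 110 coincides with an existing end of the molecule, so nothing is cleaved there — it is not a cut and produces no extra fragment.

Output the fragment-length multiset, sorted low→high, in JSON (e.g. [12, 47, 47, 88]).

[5,6,7,8,8,9,9,10,11,12,12,13]

Per-enzyme occurrences:
  PtaI (ATTGGACG, off=4): starts [21] → cuts [25]
  MvoIX (TTCGTAC, off=6): starts [0, 31, 39, 80, 90] → cuts [6, 37, 45, 86, 96]
  JekVI (GACCATT, off=6): starts [61, 72] → cuts [67, 78]
  GruII (ATACTCT, off=4): starts [14, 50, 97] → cuts [18, 54, 101]

All cut coordinates (distinct, sorted): [6, 18, 25, 37, 45, 54, 67, 78, 86, 96, 101]

Fragment lengths:
  [0,6): 6 bp
  [6,18): 12 bp
  [18,25): 7 bp
  [25,37): 12 bp
  [37,45): 8 bp
  [45,54): 9 bp
  [54,67): 13 bp
  [67,78): 11 bp
  [78,86): 8 bp
  [86,96): 10 bp
  [96,101): 5 bp
  [101,110): 9 bp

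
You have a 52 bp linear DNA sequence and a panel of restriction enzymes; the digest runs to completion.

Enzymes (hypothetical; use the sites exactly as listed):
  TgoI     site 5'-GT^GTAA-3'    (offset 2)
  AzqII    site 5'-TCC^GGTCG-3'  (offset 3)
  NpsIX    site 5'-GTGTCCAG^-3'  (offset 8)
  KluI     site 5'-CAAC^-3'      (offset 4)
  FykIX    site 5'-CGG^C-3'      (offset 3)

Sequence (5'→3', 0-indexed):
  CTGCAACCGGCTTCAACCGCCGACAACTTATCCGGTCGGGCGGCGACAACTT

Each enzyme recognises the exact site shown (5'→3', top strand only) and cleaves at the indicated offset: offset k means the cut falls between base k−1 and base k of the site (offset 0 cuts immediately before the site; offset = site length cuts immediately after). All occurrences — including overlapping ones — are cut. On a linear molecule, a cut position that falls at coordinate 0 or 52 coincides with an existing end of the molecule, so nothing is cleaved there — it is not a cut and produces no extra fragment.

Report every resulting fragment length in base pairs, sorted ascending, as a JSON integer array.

Per-enzyme occurrences:
  TgoI (GTGTAA, off=2): no sites
  AzqII TCCGGTCG/3: at [30] ⇒ [33]
  NpsIX (GTGTCCAG, off=8): no sites
  KluI CAAC/4: at [3, 13, 23, 46] ⇒ [7, 17, 27, 50]
  FykIX CGGC/3: at [7, 40] ⇒ [10, 43]

All cut coordinates (distinct, sorted): [7, 10, 17, 27, 33, 43, 50]

Fragment lengths:
  [0,7): 7 bp
  [7,10): 3 bp
  [10,17): 7 bp
  [17,27): 10 bp
  [27,33): 6 bp
  [33,43): 10 bp
  [43,50): 7 bp
  [50,52): 2 bp

[2,3,6,7,7,7,10,10]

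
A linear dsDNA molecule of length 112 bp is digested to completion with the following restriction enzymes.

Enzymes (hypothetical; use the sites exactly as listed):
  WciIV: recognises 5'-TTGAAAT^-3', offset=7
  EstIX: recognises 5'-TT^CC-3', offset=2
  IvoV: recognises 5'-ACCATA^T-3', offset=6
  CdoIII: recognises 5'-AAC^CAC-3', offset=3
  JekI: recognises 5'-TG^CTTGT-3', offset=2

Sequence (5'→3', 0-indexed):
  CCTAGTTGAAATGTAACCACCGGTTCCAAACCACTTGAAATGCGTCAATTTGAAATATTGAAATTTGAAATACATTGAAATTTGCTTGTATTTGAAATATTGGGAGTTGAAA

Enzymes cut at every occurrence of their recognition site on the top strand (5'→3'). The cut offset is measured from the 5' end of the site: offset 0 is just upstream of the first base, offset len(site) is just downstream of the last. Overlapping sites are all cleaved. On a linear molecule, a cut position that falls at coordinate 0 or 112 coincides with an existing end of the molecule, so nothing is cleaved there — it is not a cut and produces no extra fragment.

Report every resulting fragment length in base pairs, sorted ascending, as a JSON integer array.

Site scan:
  WciIV TTGAAAT/7: at [5, 34, 49, 57, 64, 74, 91] ⇒ [12, 41, 56, 64, 71, 81, 98]
  EstIX TTCC/2: at [23] ⇒ [25]
  IvoV (ACCATAT, off=6): no sites
  CdoIII AACCAC/3: at [14, 28] ⇒ [17, 31]
  JekI TGCTTGT/2: at [82] ⇒ [84]

Pooled cuts: [12, 17, 25, 31, 41, 56, 64, 71, 81, 84, 98]

Fragment lengths:
  [0,12): 12 bp
  [12,17): 5 bp
  [17,25): 8 bp
  [25,31): 6 bp
  [31,41): 10 bp
  [41,56): 15 bp
  [56,64): 8 bp
  [64,71): 7 bp
  [71,81): 10 bp
  [81,84): 3 bp
  [84,98): 14 bp
  [98,112): 14 bp

[3,5,6,7,8,8,10,10,12,14,14,15]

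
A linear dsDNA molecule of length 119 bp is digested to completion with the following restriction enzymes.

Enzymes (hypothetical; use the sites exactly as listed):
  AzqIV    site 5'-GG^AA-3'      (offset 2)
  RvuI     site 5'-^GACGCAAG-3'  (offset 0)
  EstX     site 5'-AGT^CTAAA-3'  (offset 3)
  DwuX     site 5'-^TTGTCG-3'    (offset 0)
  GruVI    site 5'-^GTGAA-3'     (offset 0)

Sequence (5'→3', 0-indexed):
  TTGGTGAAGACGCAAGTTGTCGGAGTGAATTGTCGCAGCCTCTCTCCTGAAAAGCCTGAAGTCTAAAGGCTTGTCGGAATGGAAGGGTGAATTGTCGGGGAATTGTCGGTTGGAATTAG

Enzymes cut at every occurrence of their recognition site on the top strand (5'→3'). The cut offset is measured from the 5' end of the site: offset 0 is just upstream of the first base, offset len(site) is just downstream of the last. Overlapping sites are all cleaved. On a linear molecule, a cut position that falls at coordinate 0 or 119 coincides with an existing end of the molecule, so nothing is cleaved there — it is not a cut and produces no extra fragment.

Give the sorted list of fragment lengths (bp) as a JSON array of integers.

[2,3,4,5,5,5,5,6,7,8,8,8,9,11,33]

Per-enzyme occurrences:
  AzqIV (GGAA, off=2): starts [75, 80, 98, 111] → cuts [77, 82, 100, 113]
  RvuI (GACGCAAG, off=0): starts [8] → cuts [8]
  EstX (AGTCTAAA, off=3): starts [59] → cuts [62]
  DwuX (TTGTCG, off=0): starts [16, 29, 70, 91, 102] → cuts [16, 29, 70, 91, 102]
  GruVI (GTGAA, off=0): starts [3, 24, 86] → cuts [3, 24, 86]

All cut coordinates (distinct, sorted): [3, 8, 16, 24, 29, 62, 70, 77, 82, 86, 91, 100, 102, 113]

Fragments:
  [0,3): 3 bp
  [3,8): 5 bp
  [8,16): 8 bp
  [16,24): 8 bp
  [24,29): 5 bp
  [29,62): 33 bp
  [62,70): 8 bp
  [70,77): 7 bp
  [77,82): 5 bp
  [82,86): 4 bp
  [86,91): 5 bp
  [91,100): 9 bp
  [100,102): 2 bp
  [102,113): 11 bp
  [113,119): 6 bp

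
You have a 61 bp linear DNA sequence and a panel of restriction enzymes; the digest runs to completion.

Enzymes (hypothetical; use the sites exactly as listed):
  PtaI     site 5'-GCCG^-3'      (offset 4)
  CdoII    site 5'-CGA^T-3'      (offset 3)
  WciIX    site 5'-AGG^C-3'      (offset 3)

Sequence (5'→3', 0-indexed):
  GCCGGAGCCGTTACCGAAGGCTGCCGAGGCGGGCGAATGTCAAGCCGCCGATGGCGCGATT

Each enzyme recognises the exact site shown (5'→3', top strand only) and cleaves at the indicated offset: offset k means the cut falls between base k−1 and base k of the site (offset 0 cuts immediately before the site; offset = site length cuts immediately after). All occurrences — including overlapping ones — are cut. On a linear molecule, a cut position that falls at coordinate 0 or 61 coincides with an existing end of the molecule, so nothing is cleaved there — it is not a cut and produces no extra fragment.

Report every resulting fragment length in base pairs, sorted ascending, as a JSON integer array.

Scan for sites:
  PtaI GCCG/4: at [0, 6, 22, 43, 46] ⇒ [4, 10, 26, 47, 50]
  CdoII CGAT/3: at [48, 56] ⇒ [51, 59]
  WciIX AGGC/3: at [17, 26] ⇒ [20, 29]

All cut coordinates (distinct, sorted): [4, 10, 20, 26, 29, 47, 50, 51, 59]

Fragments:
  [0,4): 4 bp
  [4,10): 6 bp
  [10,20): 10 bp
  [20,26): 6 bp
  [26,29): 3 bp
  [29,47): 18 bp
  [47,50): 3 bp
  [50,51): 1 bp
  [51,59): 8 bp
  [59,61): 2 bp

[1,2,3,3,4,6,6,8,10,18]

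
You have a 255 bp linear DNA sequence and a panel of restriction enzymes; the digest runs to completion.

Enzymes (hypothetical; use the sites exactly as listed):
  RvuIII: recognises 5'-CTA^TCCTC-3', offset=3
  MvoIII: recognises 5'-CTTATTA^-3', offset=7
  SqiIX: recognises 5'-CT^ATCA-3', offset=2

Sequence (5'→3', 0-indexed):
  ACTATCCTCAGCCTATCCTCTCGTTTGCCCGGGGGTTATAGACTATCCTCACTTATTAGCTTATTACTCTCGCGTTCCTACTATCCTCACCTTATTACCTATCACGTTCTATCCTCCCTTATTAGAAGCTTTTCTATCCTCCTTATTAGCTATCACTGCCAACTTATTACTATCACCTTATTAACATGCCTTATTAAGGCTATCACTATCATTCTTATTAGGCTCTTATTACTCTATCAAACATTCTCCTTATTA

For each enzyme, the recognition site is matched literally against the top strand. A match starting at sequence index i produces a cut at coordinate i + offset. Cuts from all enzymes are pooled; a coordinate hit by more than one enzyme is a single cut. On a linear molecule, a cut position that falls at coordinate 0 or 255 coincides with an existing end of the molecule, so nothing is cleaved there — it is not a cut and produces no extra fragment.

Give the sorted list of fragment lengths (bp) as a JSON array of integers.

Site scan:
  RvuIII CTATCCTC/3: at [1, 12, 42, 80, 108, 133] ⇒ [4, 15, 45, 83, 111, 136]
  MvoIII CTTATTA/7: at [51, 59, 90, 117, 141, 162, 176, 189, 213, 224, 248] ⇒ [58, 66, 97, 124, 148, 169, 183, 196, 220, 231] (position 255 is a terminus of the linear molecule — no cut)
  SqiIX CTATCA/2: at [98, 149, 169, 199, 205, 233] ⇒ [100, 151, 171, 201, 207, 235]

Pooled cuts: [4, 15, 45, 58, 66, 83, 97, 100, 111, 124, 136, 148, 151, 169, 171, 183, 196, 201, 207, 220, 231, 235]

Fragments:
  [0,4): 4 bp
  [4,15): 11 bp
  [15,45): 30 bp
  [45,58): 13 bp
  [58,66): 8 bp
  [66,83): 17 bp
  [83,97): 14 bp
  [97,100): 3 bp
  [100,111): 11 bp
  [111,124): 13 bp
  [124,136): 12 bp
  [136,148): 12 bp
  [148,151): 3 bp
  [151,169): 18 bp
  [169,171): 2 bp
  [171,183): 12 bp
  [183,196): 13 bp
  [196,201): 5 bp
  [201,207): 6 bp
  [207,220): 13 bp
  [220,231): 11 bp
  [231,235): 4 bp
  [235,255): 20 bp

[2,3,3,4,4,5,6,8,11,11,11,12,12,12,13,13,13,13,14,17,18,20,30]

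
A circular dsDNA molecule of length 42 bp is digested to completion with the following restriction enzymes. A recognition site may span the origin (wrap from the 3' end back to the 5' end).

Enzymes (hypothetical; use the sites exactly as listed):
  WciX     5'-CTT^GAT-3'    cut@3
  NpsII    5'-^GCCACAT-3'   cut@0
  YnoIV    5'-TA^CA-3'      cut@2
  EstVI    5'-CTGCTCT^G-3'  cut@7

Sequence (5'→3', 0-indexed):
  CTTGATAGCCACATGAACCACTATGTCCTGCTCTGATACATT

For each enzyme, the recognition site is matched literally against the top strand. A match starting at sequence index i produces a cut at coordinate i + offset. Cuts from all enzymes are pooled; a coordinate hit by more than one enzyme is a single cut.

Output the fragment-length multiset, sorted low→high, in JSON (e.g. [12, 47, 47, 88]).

Per-enzyme occurrences:
  WciX CTTGAT/3: at [0] ⇒ [3]
  NpsII GCCACAT/0: at [7] ⇒ [7]
  YnoIV TACA/2: at [36] ⇒ [38]
  EstVI CTGCTCTG/7: at [27] ⇒ [34]

Pooled cuts: [3, 7, 34, 38]

Fragment lengths:
  3→7: 4 bp
  7→34: 27 bp
  34→38: 4 bp
  38→3 (wrap): 42-38+3 = 7 bp

[4,4,7,27]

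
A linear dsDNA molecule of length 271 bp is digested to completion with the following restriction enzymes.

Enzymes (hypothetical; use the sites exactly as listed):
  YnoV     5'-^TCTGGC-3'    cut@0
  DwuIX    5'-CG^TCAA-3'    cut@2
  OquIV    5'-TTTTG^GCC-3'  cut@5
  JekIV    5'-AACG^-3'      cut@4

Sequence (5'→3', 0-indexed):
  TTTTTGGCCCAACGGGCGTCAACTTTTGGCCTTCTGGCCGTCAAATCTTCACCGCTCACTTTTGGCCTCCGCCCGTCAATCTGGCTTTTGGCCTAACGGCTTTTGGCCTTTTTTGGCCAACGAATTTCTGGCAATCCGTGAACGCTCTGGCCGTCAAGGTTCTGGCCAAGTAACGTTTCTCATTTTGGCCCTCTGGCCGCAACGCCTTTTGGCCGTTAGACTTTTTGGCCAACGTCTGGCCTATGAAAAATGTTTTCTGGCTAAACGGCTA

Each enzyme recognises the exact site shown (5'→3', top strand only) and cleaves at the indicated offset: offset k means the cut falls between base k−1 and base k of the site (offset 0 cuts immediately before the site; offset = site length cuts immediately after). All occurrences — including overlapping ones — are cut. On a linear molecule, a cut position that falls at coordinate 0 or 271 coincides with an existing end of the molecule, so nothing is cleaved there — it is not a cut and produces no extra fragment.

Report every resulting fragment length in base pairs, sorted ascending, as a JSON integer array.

Scan for sites:
  YnoV (TCTGGC, off=0): starts [32, 79, 126, 145, 160, 191, 234, 255] → cuts [32, 79, 126, 145, 160, 191, 234, 255]
  DwuIX (CGTCAA, off=2): starts [16, 38, 73, 151] → cuts [18, 40, 75, 153]
  OquIV (TTTTGGCC, off=5): starts [1, 23, 59, 85, 100, 110, 182, 206, 222] → cuts [6, 28, 64, 90, 105, 115, 187, 211, 227]
  JekIV (AACG, off=4): starts [10, 94, 118, 140, 171, 200, 230, 263] → cuts [14, 98, 122, 144, 175, 204, 234, 267]

All cut coordinates (distinct, sorted): [6, 14, 18, 28, 32, 40, 64, 75, 79, 90, 98, 105, 115, 122, 126, 144, 145, 153, 160, 175, 187, 191, 204, 211, 227, 234, 255, 267]

Fragments:
  [0,6): 6 bp
  [6,14): 8 bp
  [14,18): 4 bp
  [18,28): 10 bp
  [28,32): 4 bp
  [32,40): 8 bp
  [40,64): 24 bp
  [64,75): 11 bp
  [75,79): 4 bp
  [79,90): 11 bp
  [90,98): 8 bp
  [98,105): 7 bp
  [105,115): 10 bp
  [115,122): 7 bp
  [122,126): 4 bp
  [126,144): 18 bp
  [144,145): 1 bp
  [145,153): 8 bp
  [153,160): 7 bp
  [160,175): 15 bp
  [175,187): 12 bp
  [187,191): 4 bp
  [191,204): 13 bp
  [204,211): 7 bp
  [211,227): 16 bp
  [227,234): 7 bp
  [234,255): 21 bp
  [255,267): 12 bp
  [267,271): 4 bp

[1,4,4,4,4,4,4,6,7,7,7,7,7,8,8,8,8,10,10,11,11,12,12,13,15,16,18,21,24]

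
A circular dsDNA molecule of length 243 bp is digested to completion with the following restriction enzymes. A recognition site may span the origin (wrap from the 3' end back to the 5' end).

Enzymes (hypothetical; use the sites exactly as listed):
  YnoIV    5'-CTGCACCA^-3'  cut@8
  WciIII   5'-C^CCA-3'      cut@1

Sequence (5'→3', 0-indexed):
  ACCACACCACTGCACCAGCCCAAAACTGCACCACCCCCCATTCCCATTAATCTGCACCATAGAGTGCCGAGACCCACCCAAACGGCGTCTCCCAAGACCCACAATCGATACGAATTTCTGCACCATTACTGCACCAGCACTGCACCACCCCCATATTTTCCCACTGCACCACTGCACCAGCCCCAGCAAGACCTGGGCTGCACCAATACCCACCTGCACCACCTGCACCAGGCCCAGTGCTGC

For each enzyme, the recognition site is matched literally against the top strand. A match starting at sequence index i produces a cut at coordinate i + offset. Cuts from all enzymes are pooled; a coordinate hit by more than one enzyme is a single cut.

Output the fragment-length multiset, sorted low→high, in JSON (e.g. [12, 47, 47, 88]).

[2,3,3,3,4,4,4,6,7,8,9,10,11,11,11,12,13,14,14,14,14,16,23,27]

Scan for sites:
  YnoIV CTGCACCA/8: at [9, 25, 51, 117, 128, 139, 163, 171, 197, 213, 222, 239] ⇒ [4, 17, 33, 59, 125, 136, 147, 171, 179, 205, 221, 230]
  WciIII CCCA/1: at [18, 36, 42, 72, 76, 90, 97, 149, 159, 181, 208, 232] ⇒ [19, 37, 43, 73, 77, 91, 98, 150, 160, 182, 209, 233]

All cut coordinates (distinct, sorted): [4, 17, 19, 33, 37, 43, 59, 73, 77, 91, 98, 125, 136, 147, 150, 160, 171, 179, 182, 205, 209, 221, 230, 233]

Fragment lengths:
  4→17: 13 bp
  17→19: 2 bp
  19→33: 14 bp
  33→37: 4 bp
  37→43: 6 bp
  43→59: 16 bp
  59→73: 14 bp
  73→77: 4 bp
  77→91: 14 bp
  91→98: 7 bp
  98→125: 27 bp
  125→136: 11 bp
  136→147: 11 bp
  147→150: 3 bp
  150→160: 10 bp
  160→171: 11 bp
  171→179: 8 bp
  179→182: 3 bp
  182→205: 23 bp
  205→209: 4 bp
  209→221: 12 bp
  221→230: 9 bp
  230→233: 3 bp
  233→4 (wrap): 243-233+4 = 14 bp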